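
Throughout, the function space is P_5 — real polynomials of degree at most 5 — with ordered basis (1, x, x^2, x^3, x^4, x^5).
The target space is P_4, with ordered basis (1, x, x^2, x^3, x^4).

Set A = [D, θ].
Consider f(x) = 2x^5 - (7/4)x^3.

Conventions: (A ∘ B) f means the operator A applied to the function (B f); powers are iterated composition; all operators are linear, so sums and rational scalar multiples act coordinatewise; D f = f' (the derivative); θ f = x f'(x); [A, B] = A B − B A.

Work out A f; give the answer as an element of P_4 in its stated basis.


θ f = 10x^5 - (21/4)x^3
D θ f = 50x^4 - (63/4)x^2
D f = 10x^4 - (21/4)x^2
θ D f = 40x^4 - (21/2)x^2
[D, θ] f = 10x^4 - (21/4)x^2

g(x) = 10x^4 - (21/4)x^2


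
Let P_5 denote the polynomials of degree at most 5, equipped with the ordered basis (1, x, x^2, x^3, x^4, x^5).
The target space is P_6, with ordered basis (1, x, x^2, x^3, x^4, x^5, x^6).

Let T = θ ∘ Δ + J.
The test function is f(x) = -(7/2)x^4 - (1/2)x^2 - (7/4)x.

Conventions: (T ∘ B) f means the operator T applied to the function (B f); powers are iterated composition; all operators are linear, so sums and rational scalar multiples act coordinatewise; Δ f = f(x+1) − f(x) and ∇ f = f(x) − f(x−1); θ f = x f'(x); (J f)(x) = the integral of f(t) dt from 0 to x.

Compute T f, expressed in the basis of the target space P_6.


the result is g(x) = -(7/10)x^5 - (253/6)x^3 - (343/8)x^2 - 15x

Δ f = -14x^3 - 21x^2 - 15x - 23/4
θ Δ f = -42x^3 - 42x^2 - 15x
J f = -(7/10)x^5 - (1/6)x^3 - (7/8)x^2
(θ ∘ Δ + J) f = -(7/10)x^5 - (253/6)x^3 - (343/8)x^2 - 15x


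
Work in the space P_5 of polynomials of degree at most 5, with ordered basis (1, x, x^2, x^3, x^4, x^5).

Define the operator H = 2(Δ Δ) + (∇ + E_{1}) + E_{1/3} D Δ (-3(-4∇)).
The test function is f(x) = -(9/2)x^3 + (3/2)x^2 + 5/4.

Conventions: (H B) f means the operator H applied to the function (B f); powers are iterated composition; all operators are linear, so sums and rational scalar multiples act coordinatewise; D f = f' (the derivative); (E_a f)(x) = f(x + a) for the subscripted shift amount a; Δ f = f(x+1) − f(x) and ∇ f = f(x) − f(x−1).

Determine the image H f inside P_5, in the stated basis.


the image equals g(x) = -(9/2)x^3 - (51/2)x^2 - 48x - 1519/4

Δ f = -(27/2)x^2 - (21/2)x - 3
Δ Δ f = -27x - 24
(2(Δ Δ)) f = -54x - 48
∇ f = -(27/2)x^2 + (33/2)x - 6
E_{1} f = -(9/2)x^3 - 12x^2 - (21/2)x - 7/4
(∇ + E_{1}) f = -(9/2)x^3 - (51/2)x^2 + 6x - 31/4
∇ f = -(27/2)x^2 + (33/2)x - 6
(-4∇) f = 54x^2 - 66x + 24
(-3(-4∇)) f = -162x^2 + 198x - 72
Δ (-3(-4∇)) f = -324x + 36
D Δ (-3(-4∇)) f = -324
E_{1/3} D Δ (-3(-4∇)) f = -324
(2(Δ Δ) + (∇ + E_{1}) + E_{1/3} D Δ (-3(-4∇))) f = -(9/2)x^3 - (51/2)x^2 - 48x - 1519/4


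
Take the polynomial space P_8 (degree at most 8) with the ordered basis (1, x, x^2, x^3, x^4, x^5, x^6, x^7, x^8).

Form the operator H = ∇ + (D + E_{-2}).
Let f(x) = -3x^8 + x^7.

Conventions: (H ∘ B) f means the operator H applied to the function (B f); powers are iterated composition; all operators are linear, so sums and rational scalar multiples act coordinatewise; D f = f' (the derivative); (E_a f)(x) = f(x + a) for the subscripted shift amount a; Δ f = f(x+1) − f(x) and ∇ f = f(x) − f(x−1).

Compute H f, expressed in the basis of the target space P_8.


∇ f = -24x^7 + 91x^6 - 189x^5 + 245x^4 - 203x^3 + 105x^2 - 31x + 4
D f = -24x^7 + 7x^6
E_{-2} f = -3x^8 + 49x^7 - 350x^6 + 1428x^5 - 3640x^4 + 5936x^3 - 6048x^2 + 3520x - 896
(D + E_{-2}) f = -3x^8 + 25x^7 - 343x^6 + 1428x^5 - 3640x^4 + 5936x^3 - 6048x^2 + 3520x - 896
(∇ + (D + E_{-2})) f = -3x^8 + x^7 - 252x^6 + 1239x^5 - 3395x^4 + 5733x^3 - 5943x^2 + 3489x - 892

g(x) = -3x^8 + x^7 - 252x^6 + 1239x^5 - 3395x^4 + 5733x^3 - 5943x^2 + 3489x - 892


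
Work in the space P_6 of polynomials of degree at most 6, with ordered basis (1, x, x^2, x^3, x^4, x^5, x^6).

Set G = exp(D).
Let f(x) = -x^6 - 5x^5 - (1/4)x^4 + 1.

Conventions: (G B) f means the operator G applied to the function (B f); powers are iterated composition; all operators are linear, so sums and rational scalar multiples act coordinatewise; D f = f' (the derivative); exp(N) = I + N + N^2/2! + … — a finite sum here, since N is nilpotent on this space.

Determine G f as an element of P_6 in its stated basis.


the image equals g(x) = -x^6 - 11x^5 - (161/4)x^4 - 71x^3 - (133/2)x^2 - 32x - 21/4

order-1 term: -6x^5 - 25x^4 - x^3
order-2 term: -15x^4 - 50x^3 - (3/2)x^2
order-3 term: -20x^3 - 50x^2 - x
order-4 term: -15x^2 - 25x - 1/4
order-5 term: -6x - 5
order-6 term: -1
the series for exp(D) f terminates at order 6
exp(D) f = -x^6 - 11x^5 - (161/4)x^4 - 71x^3 - (133/2)x^2 - 32x - 21/4


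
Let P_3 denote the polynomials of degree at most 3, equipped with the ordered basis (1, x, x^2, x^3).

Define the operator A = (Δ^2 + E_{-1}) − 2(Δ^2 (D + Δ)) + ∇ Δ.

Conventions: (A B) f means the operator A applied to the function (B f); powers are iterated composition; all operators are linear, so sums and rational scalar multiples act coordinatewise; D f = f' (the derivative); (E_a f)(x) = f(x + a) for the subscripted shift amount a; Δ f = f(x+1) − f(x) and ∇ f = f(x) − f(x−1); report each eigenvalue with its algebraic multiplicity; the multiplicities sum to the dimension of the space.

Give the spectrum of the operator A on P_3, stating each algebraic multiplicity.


image of 1: 1
image of x: x - 1
image of x^2: x^2 - 2x + 5
image of x^3: x^3 - 3x^2 + 15x - 19
the matrix is upper triangular; its diagonal is (1, 1, 1, 1)
for a triangular matrix the eigenvalues are the diagonal entries, with algebraic multiplicity their repetition count

λ = 1 (multiplicity 4)


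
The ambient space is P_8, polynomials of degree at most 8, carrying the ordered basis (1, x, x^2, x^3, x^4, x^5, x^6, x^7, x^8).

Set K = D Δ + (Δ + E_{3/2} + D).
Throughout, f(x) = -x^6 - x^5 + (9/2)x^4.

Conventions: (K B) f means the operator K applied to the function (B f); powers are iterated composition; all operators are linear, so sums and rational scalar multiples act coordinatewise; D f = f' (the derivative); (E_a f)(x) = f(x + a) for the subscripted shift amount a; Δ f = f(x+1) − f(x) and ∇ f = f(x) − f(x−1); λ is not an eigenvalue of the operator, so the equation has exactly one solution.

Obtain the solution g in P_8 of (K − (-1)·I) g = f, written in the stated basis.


g(x) = -(1/2)x^6 + (19/4)x^5 - (157/8)x^4 + (793/16)x^3 - (2833/32)x^2 + (7035/64)x - 9175/128

write g with unknown coordinates in the stated basis and equate coefficients in (K − (-1)·I) g = f
solving from the highest basis element down gives g = -(1/2)x^6 + (19/4)x^5 - (157/8)x^4 + (793/16)x^3 - (2833/32)x^2 + (7035/64)x - 9175/128
check: K g = -(1/2)x^6 - (23/4)x^5 + (193/8)x^4 - (793/16)x^3 + (2833/32)x^2 - (7035/64)x + 9175/128
so K g − (-1)·g = -x^6 - x^5 + (9/2)x^4 = f ✓


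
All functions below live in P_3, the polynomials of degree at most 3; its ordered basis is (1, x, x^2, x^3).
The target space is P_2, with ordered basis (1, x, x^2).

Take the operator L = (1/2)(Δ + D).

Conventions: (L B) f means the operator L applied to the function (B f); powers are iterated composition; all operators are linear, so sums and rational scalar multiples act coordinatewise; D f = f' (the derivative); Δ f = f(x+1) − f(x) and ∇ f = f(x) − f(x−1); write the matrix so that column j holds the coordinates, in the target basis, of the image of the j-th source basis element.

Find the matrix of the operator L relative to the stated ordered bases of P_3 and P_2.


the matrix is [[0, 1, 1/2, 1/2]; [0, 0, 2, 3/2]; [0, 0, 0, 3]] (rows listed top to bottom)

image of 1: 0
image of x: 1
image of x^2: 2x + 1/2
image of x^3: 3x^2 + (3/2)x + 1/2
each image's coordinates form column j of the matrix


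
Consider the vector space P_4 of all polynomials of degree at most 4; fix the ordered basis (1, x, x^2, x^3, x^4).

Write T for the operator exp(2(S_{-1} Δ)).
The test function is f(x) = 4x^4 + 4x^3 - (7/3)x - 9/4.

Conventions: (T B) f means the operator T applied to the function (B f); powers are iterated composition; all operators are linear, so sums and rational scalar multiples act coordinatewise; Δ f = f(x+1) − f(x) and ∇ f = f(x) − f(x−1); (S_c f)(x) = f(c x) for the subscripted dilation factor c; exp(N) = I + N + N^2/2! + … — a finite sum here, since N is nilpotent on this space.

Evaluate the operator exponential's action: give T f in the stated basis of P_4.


order-1 term: -32x^3 + 72x^2 - 56x + 34/3
order-2 term: -96x^2 - 48x - 16
order-3 term: 128x - 96
order-4 term: 64
the series for exp(2(S_{-1} Δ)) f terminates at order 4
exp(2(S_{-1} Δ)) f = 4x^4 - 28x^3 - 24x^2 + (65/3)x - 467/12

the image equals g(x) = 4x^4 - 28x^3 - 24x^2 + (65/3)x - 467/12


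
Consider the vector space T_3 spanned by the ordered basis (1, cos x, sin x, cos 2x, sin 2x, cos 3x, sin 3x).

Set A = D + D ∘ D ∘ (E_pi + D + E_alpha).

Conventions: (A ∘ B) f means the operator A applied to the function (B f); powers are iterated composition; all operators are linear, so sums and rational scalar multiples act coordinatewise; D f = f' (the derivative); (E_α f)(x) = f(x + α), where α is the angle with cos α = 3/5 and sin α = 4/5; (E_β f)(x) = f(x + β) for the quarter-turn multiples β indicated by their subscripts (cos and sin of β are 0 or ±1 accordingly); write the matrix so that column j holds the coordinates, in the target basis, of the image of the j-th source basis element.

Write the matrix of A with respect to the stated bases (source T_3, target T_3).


the matrix is [[0, 0, 0, 0, 0, 0, 0]; [0, 2/5, -4/5, 0, 0, 0, 0]; [0, 4/5, 2/5, 0, 0, 0, 0]; [0, 0, 0, -72/25, -246/25, 0, 0]; [0, 0, 0, 246/25, -72/25, 0, 0]; [0, 0, 0, 0, 0, 2178/125, -3396/125]; [0, 0, 0, 0, 0, 3396/125, 2178/125]] (rows listed top to bottom)

image of 1: 0
image of cos x: (2/5)cos x + (4/5)sin x
image of sin x: -(4/5)cos x + (2/5)sin x
image of cos 2x: -(72/25)cos 2x + (246/25)sin 2x
image of sin 2x: -(246/25)cos 2x - (72/25)sin 2x
image of cos 3x: (2178/125)cos 3x + (3396/125)sin 3x
image of sin 3x: -(3396/125)cos 3x + (2178/125)sin 3x
each image's coordinates form column j of the matrix


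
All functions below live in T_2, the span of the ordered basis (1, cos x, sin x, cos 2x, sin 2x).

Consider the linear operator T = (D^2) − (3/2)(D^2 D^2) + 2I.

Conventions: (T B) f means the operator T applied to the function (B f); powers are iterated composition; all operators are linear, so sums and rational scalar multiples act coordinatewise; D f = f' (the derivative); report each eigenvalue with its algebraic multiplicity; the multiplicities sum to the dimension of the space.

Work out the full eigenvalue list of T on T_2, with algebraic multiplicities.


image of 1: 2
image of cos x: -(1/2)cos x
image of sin x: -(1/2)sin x
image of cos 2x: -26cos 2x
image of sin 2x: -26sin 2x
the matrix is diagonal; its diagonal is (2, -1/2, -1/2, -26, -26)
for a triangular matrix the eigenvalues are the diagonal entries, with algebraic multiplicity their repetition count

λ = -26 (multiplicity 2), λ = -1/2 (multiplicity 2), λ = 2 (multiplicity 1)


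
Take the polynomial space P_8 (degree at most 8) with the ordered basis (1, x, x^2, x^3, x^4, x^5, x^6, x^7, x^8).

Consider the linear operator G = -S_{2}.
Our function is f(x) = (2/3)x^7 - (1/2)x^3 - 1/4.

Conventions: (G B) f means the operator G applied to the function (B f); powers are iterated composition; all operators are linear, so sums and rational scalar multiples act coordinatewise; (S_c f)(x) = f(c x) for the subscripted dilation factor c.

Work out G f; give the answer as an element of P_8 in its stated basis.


S_{2} f = (256/3)x^7 - 4x^3 - 1/4
(-S_{2}) f = -(256/3)x^7 + 4x^3 + 1/4

g(x) = -(256/3)x^7 + 4x^3 + 1/4


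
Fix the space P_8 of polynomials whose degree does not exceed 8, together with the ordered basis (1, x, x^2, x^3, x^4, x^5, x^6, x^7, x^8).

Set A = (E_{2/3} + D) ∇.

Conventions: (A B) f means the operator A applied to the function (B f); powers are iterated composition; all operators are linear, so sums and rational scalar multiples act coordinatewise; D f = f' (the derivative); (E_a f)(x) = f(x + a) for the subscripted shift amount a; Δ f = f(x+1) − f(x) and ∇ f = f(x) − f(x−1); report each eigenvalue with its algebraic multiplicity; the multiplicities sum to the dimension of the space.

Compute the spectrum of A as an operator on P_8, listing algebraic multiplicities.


λ = 0 (multiplicity 9)

image of 1: 0
image of x: 1
image of x^2: 2x + 7/3
image of x^3: 3x^2 + 7x - 8/3
image of x^4: 4x^3 + 14x^2 - (32/3)x + 113/27
image of x^5: 5x^4 + (70/3)x^3 - (80/3)x^2 + (565/27)x - 394/81
image of x^6: 6x^5 + 35x^4 - (160/3)x^3 + (565/9)x^2 - (788/27)x + 493/81
image of x^7: 7x^6 + 49x^5 - (280/3)x^4 + (3955/27)x^3 - (2758/27)x^2 + (3451/81)x - 5060/729
image of x^8: 8x^7 + (196/3)x^6 - (448/3)x^5 + (7910/27)x^4 - (22064/81)x^3 + (13804/81)x^2 - (40480/729)x + 17581/2187
the matrix is upper triangular; its diagonal is (0, 0, 0, 0, 0, 0, 0, 0, 0)
for a triangular matrix the eigenvalues are the diagonal entries, with algebraic multiplicity their repetition count


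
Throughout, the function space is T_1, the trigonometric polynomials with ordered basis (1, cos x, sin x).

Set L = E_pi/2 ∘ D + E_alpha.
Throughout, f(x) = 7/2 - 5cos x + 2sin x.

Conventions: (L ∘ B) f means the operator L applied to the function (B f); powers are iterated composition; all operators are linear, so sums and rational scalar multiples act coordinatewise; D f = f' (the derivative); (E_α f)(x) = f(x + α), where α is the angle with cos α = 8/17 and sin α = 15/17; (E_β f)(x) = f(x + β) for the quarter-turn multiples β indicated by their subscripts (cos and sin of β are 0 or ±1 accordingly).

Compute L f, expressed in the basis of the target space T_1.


the image equals g(x) = 7/2 + (75/17)cos x + (57/17)sin x

D f = 2cos x + 5sin x
E_pi/2 D f = 5cos x - 2sin x
E_alpha f = 7/2 - (10/17)cos x + (91/17)sin x
(E_pi/2 ∘ D + E_alpha) f = 7/2 + (75/17)cos x + (57/17)sin x


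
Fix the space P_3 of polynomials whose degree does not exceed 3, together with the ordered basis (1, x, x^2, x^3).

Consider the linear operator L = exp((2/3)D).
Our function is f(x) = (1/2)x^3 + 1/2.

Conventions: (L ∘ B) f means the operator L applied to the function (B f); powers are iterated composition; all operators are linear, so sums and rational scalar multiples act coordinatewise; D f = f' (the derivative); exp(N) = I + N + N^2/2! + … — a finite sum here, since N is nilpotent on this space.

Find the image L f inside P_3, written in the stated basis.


order-1 term: x^2
order-2 term: (2/3)x
order-3 term: 4/27
the series for exp((2/3)D) f terminates at order 3
exp((2/3)D) f = (1/2)x^3 + x^2 + (2/3)x + 35/54

g(x) = (1/2)x^3 + x^2 + (2/3)x + 35/54


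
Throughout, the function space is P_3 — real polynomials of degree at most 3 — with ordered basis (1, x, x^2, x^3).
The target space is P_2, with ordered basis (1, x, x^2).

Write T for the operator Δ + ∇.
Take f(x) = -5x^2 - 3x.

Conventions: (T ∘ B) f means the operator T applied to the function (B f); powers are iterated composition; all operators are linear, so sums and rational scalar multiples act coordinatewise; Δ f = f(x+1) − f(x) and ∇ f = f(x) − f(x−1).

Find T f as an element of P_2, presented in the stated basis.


the image equals g(x) = -20x - 6

Δ f = -10x - 8
∇ f = -10x + 2
(Δ + ∇) f = -20x - 6


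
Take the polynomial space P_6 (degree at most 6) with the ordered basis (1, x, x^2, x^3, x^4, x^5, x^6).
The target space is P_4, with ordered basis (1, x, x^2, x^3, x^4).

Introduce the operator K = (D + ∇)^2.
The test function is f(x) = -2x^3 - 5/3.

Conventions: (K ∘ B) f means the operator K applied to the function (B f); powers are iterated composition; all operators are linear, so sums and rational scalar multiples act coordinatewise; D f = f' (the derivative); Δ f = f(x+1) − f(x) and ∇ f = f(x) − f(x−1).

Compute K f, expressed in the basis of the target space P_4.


the result is g(x) = -48x + 24

D f = -6x^2
∇ f = -6x^2 + 6x - 2
(D + ∇) f = -12x^2 + 6x - 2
D (D + ∇) f = -24x + 6
∇ (D + ∇) f = -24x + 18
(D + ∇) (D + ∇) f = -48x + 24


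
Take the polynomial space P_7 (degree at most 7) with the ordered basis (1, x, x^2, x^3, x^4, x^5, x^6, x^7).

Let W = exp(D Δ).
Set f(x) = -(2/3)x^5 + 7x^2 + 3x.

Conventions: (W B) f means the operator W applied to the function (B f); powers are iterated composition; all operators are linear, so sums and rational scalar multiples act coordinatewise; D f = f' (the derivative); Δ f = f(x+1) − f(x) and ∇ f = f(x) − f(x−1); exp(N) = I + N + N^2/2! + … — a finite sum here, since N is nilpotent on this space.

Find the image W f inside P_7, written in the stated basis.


g(x) = -(2/3)x^5 - (40/3)x^3 - 13x^2 - (151/3)x - 88/3

order-1 term: -(40/3)x^3 - 20x^2 - (40/3)x + 32/3
order-2 term: -40x - 40
the series for exp(D Δ) f terminates at order 2
exp(D Δ) f = -(2/3)x^5 - (40/3)x^3 - 13x^2 - (151/3)x - 88/3


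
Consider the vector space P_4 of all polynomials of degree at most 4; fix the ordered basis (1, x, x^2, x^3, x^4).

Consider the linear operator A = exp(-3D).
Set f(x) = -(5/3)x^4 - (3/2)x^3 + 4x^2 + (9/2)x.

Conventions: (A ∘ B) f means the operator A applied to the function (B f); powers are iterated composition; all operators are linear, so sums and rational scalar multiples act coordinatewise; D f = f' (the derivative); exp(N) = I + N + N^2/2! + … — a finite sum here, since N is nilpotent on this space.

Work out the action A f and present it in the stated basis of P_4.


the result is g(x) = -(5/3)x^4 + (37/2)x^3 - (145/2)x^2 + 120x - 72

order-1 term: 20x^3 + (27/2)x^2 - 24x - 27/2
order-2 term: -90x^2 - (81/2)x + 36
order-3 term: 180x + 81/2
order-4 term: -135
the series for exp(-3D) f terminates at order 4
exp(-3D) f = -(5/3)x^4 + (37/2)x^3 - (145/2)x^2 + 120x - 72


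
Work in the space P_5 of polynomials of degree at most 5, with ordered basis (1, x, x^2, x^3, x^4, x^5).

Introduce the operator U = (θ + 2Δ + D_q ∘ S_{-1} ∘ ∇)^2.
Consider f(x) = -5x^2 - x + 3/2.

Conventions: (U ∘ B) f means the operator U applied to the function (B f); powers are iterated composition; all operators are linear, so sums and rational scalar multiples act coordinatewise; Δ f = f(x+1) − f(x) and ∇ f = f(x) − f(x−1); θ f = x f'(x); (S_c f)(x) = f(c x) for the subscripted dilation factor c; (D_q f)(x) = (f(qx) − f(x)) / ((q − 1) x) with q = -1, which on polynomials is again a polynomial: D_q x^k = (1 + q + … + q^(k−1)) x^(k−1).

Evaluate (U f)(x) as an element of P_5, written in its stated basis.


θ f = -10x^2 - x
Δ f = -10x - 6
(2Δ) f = -20x - 12
∇ f = -10x + 4
S_{-1} ∇ f = 10x + 4
D_q S_{-1} ∇ f = 10
(θ + 2Δ + D_q ∘ S_{-1} ∘ ∇) f = -10x^2 - 21x - 2
θ (θ + 2Δ + D_q ∘ S_{-1} ∘ ∇) f = -20x^2 - 21x
Δ (θ + 2Δ + D_q ∘ S_{-1} ∘ ∇) f = -20x - 31
(2Δ) (θ + 2Δ + D_q ∘ S_{-1} ∘ ∇) f = -40x - 62
∇ (θ + 2Δ + D_q ∘ S_{-1} ∘ ∇) f = -20x - 11
S_{-1} ∇ (θ + 2Δ + D_q ∘ S_{-1} ∘ ∇) f = 20x - 11
D_q S_{-1} ∇ (θ + 2Δ + D_q ∘ S_{-1} ∘ ∇) f = 20
(θ + 2Δ + D_q ∘ S_{-1} ∘ ∇) (θ + 2Δ + D_q ∘ S_{-1} ∘ ∇) f = -20x^2 - 61x - 42

g(x) = -20x^2 - 61x - 42


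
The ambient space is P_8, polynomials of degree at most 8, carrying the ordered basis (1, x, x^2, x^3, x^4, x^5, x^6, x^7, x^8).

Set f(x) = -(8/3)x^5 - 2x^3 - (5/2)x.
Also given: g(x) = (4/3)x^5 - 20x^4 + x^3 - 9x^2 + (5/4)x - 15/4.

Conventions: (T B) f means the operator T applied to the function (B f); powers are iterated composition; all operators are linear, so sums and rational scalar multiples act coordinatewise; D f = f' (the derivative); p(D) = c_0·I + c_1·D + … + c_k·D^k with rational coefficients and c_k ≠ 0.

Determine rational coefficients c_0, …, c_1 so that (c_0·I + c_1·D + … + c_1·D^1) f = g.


p(D) = -(1/2)·I + (3/2)·D, i.e. c_0 = -1/2, c_1 = 3/2

D^0 f = -(8/3)x^5 - 2x^3 - (5/2)x
D^1 f = -(40/3)x^4 - 6x^2 - 5/2
matching coefficients of g against c_0 f + c_1 Df + … from the top degree down determines the c_i
solution: c_0 = -1/2, c_1 = 3/2


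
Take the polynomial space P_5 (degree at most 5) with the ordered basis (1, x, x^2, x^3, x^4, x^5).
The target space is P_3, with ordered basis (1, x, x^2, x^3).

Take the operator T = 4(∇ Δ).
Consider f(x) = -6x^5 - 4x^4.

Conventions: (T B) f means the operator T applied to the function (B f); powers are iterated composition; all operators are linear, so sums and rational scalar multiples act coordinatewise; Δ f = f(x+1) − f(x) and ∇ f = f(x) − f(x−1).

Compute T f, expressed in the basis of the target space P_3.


Δ f = -30x^4 - 76x^3 - 84x^2 - 46x - 10
∇ Δ f = -120x^3 - 48x^2 - 60x - 8
(4(∇ Δ)) f = -480x^3 - 192x^2 - 240x - 32

the result is g(x) = -480x^3 - 192x^2 - 240x - 32


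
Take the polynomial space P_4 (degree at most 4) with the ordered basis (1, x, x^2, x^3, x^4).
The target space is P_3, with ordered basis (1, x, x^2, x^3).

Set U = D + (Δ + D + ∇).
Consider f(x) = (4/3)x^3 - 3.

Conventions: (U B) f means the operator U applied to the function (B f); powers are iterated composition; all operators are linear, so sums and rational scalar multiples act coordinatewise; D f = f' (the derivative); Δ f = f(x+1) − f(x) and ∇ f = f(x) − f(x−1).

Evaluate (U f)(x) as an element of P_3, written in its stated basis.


D f = 4x^2
Δ f = 4x^2 + 4x + 4/3
D f = 4x^2
∇ f = 4x^2 - 4x + 4/3
(Δ + D + ∇) f = 12x^2 + 8/3
(D + (Δ + D + ∇)) f = 16x^2 + 8/3

g(x) = 16x^2 + 8/3


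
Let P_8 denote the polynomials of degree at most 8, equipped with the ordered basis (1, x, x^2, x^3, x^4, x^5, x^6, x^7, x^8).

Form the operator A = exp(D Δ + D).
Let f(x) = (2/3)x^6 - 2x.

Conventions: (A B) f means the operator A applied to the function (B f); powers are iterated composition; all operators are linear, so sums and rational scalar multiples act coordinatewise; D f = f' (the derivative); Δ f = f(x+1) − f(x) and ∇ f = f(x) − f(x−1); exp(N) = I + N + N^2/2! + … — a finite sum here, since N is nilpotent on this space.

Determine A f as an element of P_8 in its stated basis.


the result is g(x) = (2/3)x^6 + 4x^5 + 30x^4 + (400/3)x^3 + 410x^2 + 782x + 2108/3

order-1 term: 4x^5 + 20x^4 + 40x^3 + 40x^2 + 20x + 2
order-2 term: 10x^4 + 80x^3 + 240x^2 + 320x + 160
order-3 term: (40/3)x^3 + 120x^2 + 360x + 360
order-4 term: 10x^2 + 80x + 160
order-5 term: 4x + 20
order-6 term: 2/3
the series for exp(D Δ + D) f terminates at order 6
exp(D Δ + D) f = (2/3)x^6 + 4x^5 + 30x^4 + (400/3)x^3 + 410x^2 + 782x + 2108/3


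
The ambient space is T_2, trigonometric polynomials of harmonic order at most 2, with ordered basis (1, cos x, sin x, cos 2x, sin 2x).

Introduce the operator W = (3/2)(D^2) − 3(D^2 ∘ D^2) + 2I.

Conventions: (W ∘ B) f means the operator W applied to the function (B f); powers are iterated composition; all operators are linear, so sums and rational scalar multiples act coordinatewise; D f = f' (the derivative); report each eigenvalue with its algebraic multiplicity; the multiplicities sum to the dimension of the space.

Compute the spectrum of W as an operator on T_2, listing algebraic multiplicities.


image of 1: 2
image of cos x: -(5/2)cos x
image of sin x: -(5/2)sin x
image of cos 2x: -52cos 2x
image of sin 2x: -52sin 2x
the matrix is diagonal; its diagonal is (2, -5/2, -5/2, -52, -52)
for a triangular matrix the eigenvalues are the diagonal entries, with algebraic multiplicity their repetition count

λ = -52 (multiplicity 2), λ = -5/2 (multiplicity 2), λ = 2 (multiplicity 1)


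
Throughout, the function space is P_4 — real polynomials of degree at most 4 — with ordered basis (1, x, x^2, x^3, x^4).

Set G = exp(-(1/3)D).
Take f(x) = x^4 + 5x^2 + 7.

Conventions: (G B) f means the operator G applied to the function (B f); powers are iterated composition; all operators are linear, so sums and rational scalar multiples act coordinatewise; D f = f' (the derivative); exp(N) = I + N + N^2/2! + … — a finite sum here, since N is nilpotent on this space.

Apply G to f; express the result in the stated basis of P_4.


the image equals g(x) = x^4 - (4/3)x^3 + (17/3)x^2 - (94/27)x + 613/81

order-1 term: -(4/3)x^3 - (10/3)x
order-2 term: (2/3)x^2 + 5/9
order-3 term: -(4/27)x
order-4 term: 1/81
the series for exp(-(1/3)D) f terminates at order 4
exp(-(1/3)D) f = x^4 - (4/3)x^3 + (17/3)x^2 - (94/27)x + 613/81


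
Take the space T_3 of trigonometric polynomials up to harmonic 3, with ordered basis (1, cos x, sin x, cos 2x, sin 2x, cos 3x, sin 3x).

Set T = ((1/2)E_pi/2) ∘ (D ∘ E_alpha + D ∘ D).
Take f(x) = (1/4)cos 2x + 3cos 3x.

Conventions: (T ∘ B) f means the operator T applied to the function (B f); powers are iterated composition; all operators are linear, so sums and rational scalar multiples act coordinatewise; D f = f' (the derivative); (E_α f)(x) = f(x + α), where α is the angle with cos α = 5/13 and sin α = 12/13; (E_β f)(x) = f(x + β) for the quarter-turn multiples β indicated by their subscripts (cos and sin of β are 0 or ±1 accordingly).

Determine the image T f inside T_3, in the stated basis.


E_alpha f = -(119/676)cos 2x - (30/169)sin 2x - (6105/2197)cos 3x + (2484/2197)sin 3x
D E_alpha f = -(60/169)cos 2x + (119/338)sin 2x + (7452/2197)cos 3x + (18315/2197)sin 3x
D f = -(1/2)sin 2x - 9sin 3x
D D f = -cos 2x - 27cos 3x
(D ∘ E_alpha + D ∘ D) f = -(229/169)cos 2x + (119/338)sin 2x - (51867/2197)cos 3x + (18315/2197)sin 3x
E_pi/2 (D ∘ E_alpha + D ∘ D) f = (229/169)cos 2x - (119/338)sin 2x - (18315/2197)cos 3x - (51867/2197)sin 3x
((1/2)E_pi/2) (D ∘ E_alpha + D ∘ D) f = (229/338)cos 2x - (119/676)sin 2x - (18315/4394)cos 3x - (51867/4394)sin 3x

the image equals g(x) = (229/338)cos 2x - (119/676)sin 2x - (18315/4394)cos 3x - (51867/4394)sin 3x


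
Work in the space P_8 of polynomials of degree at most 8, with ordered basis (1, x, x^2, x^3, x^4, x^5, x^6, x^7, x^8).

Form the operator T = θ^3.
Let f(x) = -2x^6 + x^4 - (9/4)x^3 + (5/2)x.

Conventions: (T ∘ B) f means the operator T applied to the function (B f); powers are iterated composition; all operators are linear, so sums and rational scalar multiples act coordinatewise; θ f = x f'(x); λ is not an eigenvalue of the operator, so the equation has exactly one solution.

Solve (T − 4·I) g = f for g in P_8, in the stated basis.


write g with unknown coordinates in the stated basis and equate coefficients in (T − 4·I) g = f
solving from the highest basis element down gives g = -(1/106)x^6 + (1/60)x^4 - (9/92)x^3 - (5/6)x
check: T g = -(108/53)x^6 + (16/15)x^4 - (243/92)x^3 - (5/6)x
so T g − 4·g = -2x^6 + x^4 - (9/4)x^3 + (5/2)x = f ✓

the image equals g(x) = -(1/106)x^6 + (1/60)x^4 - (9/92)x^3 - (5/6)x


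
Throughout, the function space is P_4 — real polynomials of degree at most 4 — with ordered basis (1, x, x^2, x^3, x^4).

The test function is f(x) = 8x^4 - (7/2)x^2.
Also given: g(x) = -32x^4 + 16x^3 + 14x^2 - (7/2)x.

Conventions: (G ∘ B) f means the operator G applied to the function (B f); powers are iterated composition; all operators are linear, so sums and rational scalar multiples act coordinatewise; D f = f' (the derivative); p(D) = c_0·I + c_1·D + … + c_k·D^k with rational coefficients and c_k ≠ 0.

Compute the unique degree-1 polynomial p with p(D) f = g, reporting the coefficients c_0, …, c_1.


c_0 = -4, c_1 = 1/2

D^0 f = 8x^4 - (7/2)x^2
D^1 f = 32x^3 - 7x
matching coefficients of g against c_0 f + c_1 Df + … from the top degree down determines the c_i
solution: c_0 = -4, c_1 = 1/2


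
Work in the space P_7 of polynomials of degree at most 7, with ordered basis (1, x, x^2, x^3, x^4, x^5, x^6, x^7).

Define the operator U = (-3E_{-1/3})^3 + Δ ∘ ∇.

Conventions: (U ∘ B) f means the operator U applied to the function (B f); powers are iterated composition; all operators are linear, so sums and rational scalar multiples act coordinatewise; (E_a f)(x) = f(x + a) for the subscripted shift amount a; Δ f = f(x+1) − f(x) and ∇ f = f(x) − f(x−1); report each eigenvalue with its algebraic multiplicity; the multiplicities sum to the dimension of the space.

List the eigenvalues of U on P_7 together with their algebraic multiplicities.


λ = -27 (multiplicity 8)

image of 1: -27
image of x: -27x + 27
image of x^2: -27x^2 + 54x - 25
image of x^3: -27x^3 + 81x^2 - 75x + 27
image of x^4: -27x^4 + 108x^3 - 150x^2 + 108x - 25
image of x^5: -27x^5 + 135x^4 - 250x^3 + 270x^2 - 125x + 27
image of x^6: -27x^6 + 162x^5 - 375x^4 + 540x^3 - 375x^2 + 162x - 25
image of x^7: -27x^7 + 189x^6 - 525x^5 + 945x^4 - 875x^3 + 567x^2 - 175x + 27
the matrix is upper triangular; its diagonal is (-27, -27, -27, -27, -27, -27, -27, -27)
for a triangular matrix the eigenvalues are the diagonal entries, with algebraic multiplicity their repetition count


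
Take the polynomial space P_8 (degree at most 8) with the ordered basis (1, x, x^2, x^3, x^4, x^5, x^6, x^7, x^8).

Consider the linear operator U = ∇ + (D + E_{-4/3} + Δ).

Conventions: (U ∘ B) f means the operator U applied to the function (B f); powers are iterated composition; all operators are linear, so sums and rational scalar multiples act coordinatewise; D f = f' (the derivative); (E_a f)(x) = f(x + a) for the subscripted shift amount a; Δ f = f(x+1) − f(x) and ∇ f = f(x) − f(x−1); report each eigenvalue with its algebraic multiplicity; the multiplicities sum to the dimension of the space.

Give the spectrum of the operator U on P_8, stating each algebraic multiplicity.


image of 1: 1
image of x: x + 5/3
image of x^2: x^2 + (10/3)x + 16/9
image of x^3: x^3 + 5x^2 + (16/3)x - 10/27
image of x^4: x^4 + (20/3)x^3 + (32/3)x^2 - (40/27)x + 256/81
image of x^5: x^5 + (25/3)x^4 + (160/9)x^3 - (100/27)x^2 + (1280/81)x - 538/243
image of x^6: x^6 + 10x^5 + (80/3)x^4 - (200/27)x^3 + (1280/27)x^2 - (1076/81)x + 4096/729
image of x^7: x^7 + (35/3)x^6 + (112/3)x^5 - (350/27)x^4 + (8960/81)x^3 - (3766/81)x^2 + (28672/729)x - 12010/2187
image of x^8: x^8 + (40/3)x^7 + (448/9)x^6 - (560/27)x^5 + (17920/81)x^4 - (30128/243)x^3 + (114688/729)x^2 - (96080/2187)x + 65536/6561
the matrix is upper triangular; its diagonal is (1, 1, 1, 1, 1, 1, 1, 1, 1)
for a triangular matrix the eigenvalues are the diagonal entries, with algebraic multiplicity their repetition count

λ = 1 (multiplicity 9)


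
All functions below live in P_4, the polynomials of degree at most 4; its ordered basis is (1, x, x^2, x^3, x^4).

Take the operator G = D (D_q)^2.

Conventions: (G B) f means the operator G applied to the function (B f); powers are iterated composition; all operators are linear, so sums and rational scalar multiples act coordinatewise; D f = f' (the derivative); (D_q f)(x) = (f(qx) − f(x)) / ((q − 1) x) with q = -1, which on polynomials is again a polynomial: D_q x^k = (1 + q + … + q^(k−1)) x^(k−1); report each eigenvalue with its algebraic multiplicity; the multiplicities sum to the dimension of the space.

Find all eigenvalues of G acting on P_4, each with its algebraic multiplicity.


λ = 0 (multiplicity 5)

image of 1: 0
image of x: 0
image of x^2: 0
image of x^3: 0
image of x^4: 0
the matrix is upper triangular; its diagonal is (0, 0, 0, 0, 0)
for a triangular matrix the eigenvalues are the diagonal entries, with algebraic multiplicity their repetition count


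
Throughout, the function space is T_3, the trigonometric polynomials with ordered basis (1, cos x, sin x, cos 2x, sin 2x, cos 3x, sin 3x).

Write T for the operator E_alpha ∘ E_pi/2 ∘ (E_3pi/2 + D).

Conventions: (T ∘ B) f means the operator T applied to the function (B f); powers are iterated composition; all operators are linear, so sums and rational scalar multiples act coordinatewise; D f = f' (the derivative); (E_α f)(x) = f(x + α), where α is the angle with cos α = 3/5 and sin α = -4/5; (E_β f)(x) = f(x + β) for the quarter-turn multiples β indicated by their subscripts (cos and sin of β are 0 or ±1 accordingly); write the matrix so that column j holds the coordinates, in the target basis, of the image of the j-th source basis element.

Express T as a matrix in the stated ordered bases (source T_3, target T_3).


the matrix is [[1, 0, 0, 0, 0, 0, 0]; [0, 0, 0, 0, 0, 0, 0]; [0, 0, 0, 0, 0, 0, 0]; [0, 0, 0, -11/5, -2/5, 0, 0]; [0, 0, 0, 2/5, -11/5, 0, 0]; [0, 0, 0, 0, 0, -468/125, -176/125]; [0, 0, 0, 0, 0, 176/125, -468/125]] (rows listed top to bottom)

image of 1: 1
image of cos x: 0
image of sin x: 0
image of cos 2x: -(11/5)cos 2x + (2/5)sin 2x
image of sin 2x: -(2/5)cos 2x - (11/5)sin 2x
image of cos 3x: -(468/125)cos 3x + (176/125)sin 3x
image of sin 3x: -(176/125)cos 3x - (468/125)sin 3x
each image's coordinates form column j of the matrix


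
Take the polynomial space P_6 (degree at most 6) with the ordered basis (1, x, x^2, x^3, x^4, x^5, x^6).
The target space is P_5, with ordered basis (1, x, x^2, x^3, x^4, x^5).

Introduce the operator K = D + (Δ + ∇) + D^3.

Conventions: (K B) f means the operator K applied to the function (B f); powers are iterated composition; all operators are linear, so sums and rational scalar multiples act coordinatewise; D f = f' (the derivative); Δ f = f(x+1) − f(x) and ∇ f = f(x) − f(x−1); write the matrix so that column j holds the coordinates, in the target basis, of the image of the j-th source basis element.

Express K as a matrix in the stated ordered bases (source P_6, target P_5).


image of 1: 0
image of x: 3
image of x^2: 6x
image of x^3: 9x^2 + 8
image of x^4: 12x^3 + 32x
image of x^5: 15x^4 + 80x^2 + 2
image of x^6: 18x^5 + 160x^3 + 12x
each image's coordinates form column j of the matrix

the matrix is [[0, 3, 0, 8, 0, 2, 0]; [0, 0, 6, 0, 32, 0, 12]; [0, 0, 0, 9, 0, 80, 0]; [0, 0, 0, 0, 12, 0, 160]; [0, 0, 0, 0, 0, 15, 0]; [0, 0, 0, 0, 0, 0, 18]] (rows listed top to bottom)


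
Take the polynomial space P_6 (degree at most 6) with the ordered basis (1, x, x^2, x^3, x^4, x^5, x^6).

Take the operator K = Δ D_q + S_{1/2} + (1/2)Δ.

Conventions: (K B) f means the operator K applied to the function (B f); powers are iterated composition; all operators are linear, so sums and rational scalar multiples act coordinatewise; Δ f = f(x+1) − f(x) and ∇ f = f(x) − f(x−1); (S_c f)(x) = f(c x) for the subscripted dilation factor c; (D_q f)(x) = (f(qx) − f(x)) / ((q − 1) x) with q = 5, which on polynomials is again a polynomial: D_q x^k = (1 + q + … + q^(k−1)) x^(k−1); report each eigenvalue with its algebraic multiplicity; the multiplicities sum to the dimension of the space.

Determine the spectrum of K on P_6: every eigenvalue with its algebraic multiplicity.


λ = 1/64 (multiplicity 1), λ = 1/32 (multiplicity 1), λ = 1/16 (multiplicity 1), λ = 1/8 (multiplicity 1), λ = 1/4 (multiplicity 1), λ = 1/2 (multiplicity 1), λ = 1 (multiplicity 1)

image of 1: 1
image of x: (1/2)x + 1/2
image of x^2: (1/4)x^2 + x + 13/2
image of x^3: (1/8)x^3 + (3/2)x^2 + (127/2)x + 63/2
image of x^4: (1/16)x^4 + 2x^3 + 471x^2 + 470x + 313/2
image of x^5: (1/32)x^5 + (5/2)x^4 + 3129x^3 + 4691x^2 + (6253/2)x + 1563/2
image of x^6: (1/64)x^6 + 3x^5 + (39075/2)x^4 + 39070x^3 + (78135/2)x^2 + 19533x + 7813/2
the matrix is upper triangular; its diagonal is (1, 1/2, 1/4, 1/8, 1/16, 1/32, 1/64)
for a triangular matrix the eigenvalues are the diagonal entries, with algebraic multiplicity their repetition count


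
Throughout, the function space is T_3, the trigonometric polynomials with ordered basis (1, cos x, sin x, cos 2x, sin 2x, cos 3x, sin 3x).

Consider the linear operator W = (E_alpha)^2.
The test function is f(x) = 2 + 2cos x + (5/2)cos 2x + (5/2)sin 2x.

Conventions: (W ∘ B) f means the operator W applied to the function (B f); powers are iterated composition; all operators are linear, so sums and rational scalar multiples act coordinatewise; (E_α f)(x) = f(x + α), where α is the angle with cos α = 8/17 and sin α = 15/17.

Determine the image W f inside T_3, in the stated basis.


E_alpha f = 2 + (16/17)cos x - (30/17)sin x + (395/578)cos 2x - (2005/578)sin 2x
E_alpha E_alpha f = 2 - (322/289)cos x - (480/289)sin x - (544795/167042)cos 2x + (228005/167042)sin 2x

the image equals g(x) = 2 - (322/289)cos x - (480/289)sin x - (544795/167042)cos 2x + (228005/167042)sin 2x


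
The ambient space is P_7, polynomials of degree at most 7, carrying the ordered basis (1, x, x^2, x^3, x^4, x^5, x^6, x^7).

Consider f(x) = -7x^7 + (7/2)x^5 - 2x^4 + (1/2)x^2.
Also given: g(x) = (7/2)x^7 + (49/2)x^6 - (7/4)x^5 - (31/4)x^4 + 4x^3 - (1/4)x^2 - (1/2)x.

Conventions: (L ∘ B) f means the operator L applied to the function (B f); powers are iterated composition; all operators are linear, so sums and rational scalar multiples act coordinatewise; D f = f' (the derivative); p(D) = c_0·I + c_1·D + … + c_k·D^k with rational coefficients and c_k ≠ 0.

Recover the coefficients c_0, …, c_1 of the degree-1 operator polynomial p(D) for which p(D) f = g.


c_0 = -1/2, c_1 = -1/2

D^0 f = -7x^7 + (7/2)x^5 - 2x^4 + (1/2)x^2
D^1 f = -49x^6 + (35/2)x^4 - 8x^3 + x
matching coefficients of g against c_0 f + c_1 Df + … from the top degree down determines the c_i
solution: c_0 = -1/2, c_1 = -1/2


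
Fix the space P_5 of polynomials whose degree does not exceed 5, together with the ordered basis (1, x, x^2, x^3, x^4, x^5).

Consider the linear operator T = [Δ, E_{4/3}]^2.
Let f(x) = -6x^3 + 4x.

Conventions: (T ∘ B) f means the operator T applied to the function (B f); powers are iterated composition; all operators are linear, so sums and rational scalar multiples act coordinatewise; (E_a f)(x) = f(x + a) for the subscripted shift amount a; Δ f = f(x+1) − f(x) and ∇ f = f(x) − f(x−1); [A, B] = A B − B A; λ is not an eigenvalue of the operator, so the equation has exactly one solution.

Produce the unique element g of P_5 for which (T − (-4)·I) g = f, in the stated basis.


the result is g(x) = -(3/2)x^3 + x

write g with unknown coordinates in the stated basis and equate coefficients in (T − (-4)·I) g = f
solving from the highest basis element down gives g = -(3/2)x^3 + x
check: T g = 0
so T g − (-4)·g = -6x^3 + 4x = f ✓


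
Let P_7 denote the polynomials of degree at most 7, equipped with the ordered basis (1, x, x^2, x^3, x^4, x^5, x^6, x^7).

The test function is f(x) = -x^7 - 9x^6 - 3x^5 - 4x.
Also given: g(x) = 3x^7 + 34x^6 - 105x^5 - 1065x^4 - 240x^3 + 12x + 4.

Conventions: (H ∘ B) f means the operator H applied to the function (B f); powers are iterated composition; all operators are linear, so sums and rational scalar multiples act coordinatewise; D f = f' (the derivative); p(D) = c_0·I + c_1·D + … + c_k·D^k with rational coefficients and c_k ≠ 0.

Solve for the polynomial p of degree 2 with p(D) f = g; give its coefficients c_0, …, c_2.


c_0 = -3, c_1 = -1, c_2 = 4

D^0 f = -x^7 - 9x^6 - 3x^5 - 4x
D^1 f = -7x^6 - 54x^5 - 15x^4 - 4
D^2 f = -42x^5 - 270x^4 - 60x^3
matching coefficients of g against c_0 f + c_1 Df + … from the top degree down determines the c_i
solution: c_0 = -3, c_1 = -1, c_2 = 4


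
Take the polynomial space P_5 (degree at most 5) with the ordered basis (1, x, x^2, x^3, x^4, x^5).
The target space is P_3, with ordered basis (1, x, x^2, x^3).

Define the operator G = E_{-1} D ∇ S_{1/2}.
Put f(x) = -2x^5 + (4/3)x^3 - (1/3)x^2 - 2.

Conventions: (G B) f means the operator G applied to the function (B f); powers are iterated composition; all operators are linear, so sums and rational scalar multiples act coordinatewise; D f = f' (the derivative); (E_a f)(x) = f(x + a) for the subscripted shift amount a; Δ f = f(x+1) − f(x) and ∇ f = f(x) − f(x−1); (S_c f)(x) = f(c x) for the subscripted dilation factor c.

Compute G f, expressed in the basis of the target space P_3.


S_{1/2} f = -(1/16)x^5 + (1/6)x^3 - (1/12)x^2 - 2
∇ S_{1/2} f = -(5/16)x^4 + (5/8)x^3 - (1/8)x^2 - (17/48)x + 3/16
D ∇ S_{1/2} f = -(5/4)x^3 + (15/8)x^2 - (1/4)x - 17/48
E_{-1} (D ∇ S_{1/2}) f = -(5/4)x^3 + (45/8)x^2 - (31/4)x + 145/48

the result is g(x) = -(5/4)x^3 + (45/8)x^2 - (31/4)x + 145/48
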